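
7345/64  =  7345/64 = 114.77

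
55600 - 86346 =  - 30746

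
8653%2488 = 1189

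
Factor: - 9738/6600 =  - 1623/1100 = - 2^( - 2) * 3^1*  5^ ( - 2 )*11^( - 1 ) *541^1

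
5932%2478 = 976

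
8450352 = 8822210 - 371858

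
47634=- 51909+99543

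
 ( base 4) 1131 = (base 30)33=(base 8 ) 135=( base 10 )93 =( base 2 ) 1011101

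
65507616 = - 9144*(-7164)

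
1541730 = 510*3023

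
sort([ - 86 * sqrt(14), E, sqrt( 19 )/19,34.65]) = [-86*sqrt(14),sqrt( 19 )/19, E, 34.65]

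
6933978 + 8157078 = 15091056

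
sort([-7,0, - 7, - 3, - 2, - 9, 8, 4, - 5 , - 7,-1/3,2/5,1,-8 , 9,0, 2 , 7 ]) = [ - 9,  -  8, - 7, -7,-7 ,  -  5, -3,-2, - 1/3, 0,  0, 2/5,  1,2 , 4 , 7, 8 , 9 ]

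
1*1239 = 1239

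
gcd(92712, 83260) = 4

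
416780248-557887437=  - 141107189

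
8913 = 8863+50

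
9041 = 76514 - 67473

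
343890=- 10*( - 34389 ) 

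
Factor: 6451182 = 2^1 * 3^2*199^1*1801^1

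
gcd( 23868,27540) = 1836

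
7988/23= 7988/23 = 347.30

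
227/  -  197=-227/197 = - 1.15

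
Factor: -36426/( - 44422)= 3^1* 7^(  -  1 ) * 13^1*19^( - 1 ) * 167^( -1) * 467^1 = 18213/22211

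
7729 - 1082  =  6647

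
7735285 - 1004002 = 6731283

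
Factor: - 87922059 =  - 3^1 * 29307353^1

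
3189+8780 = 11969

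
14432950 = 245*58910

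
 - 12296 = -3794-8502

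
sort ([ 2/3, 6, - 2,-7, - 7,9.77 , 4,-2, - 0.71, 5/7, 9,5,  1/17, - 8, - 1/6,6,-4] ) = [ - 8,-7, - 7, - 4, - 2, - 2, - 0.71, - 1/6, 1/17,2/3,5/7, 4,5,6, 6,9, 9.77 ]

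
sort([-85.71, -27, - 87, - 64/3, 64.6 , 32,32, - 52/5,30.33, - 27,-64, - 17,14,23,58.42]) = [ - 87, - 85.71, - 64,  -  27, - 27, - 64/3, - 17,-52/5,14,23,30.33,  32, 32,58.42,64.6]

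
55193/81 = 681  +  32/81 = 681.40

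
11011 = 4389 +6622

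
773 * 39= 30147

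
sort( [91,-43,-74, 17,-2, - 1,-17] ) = [ - 74 , - 43,-17,-2, - 1, 17,91]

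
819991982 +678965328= 1498957310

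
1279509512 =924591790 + 354917722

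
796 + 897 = 1693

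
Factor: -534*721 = -2^1*3^1*7^1 * 89^1 *103^1 = -385014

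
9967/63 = 9967/63 = 158.21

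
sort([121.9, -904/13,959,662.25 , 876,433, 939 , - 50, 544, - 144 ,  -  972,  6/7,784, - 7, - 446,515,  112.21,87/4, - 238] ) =[ - 972,  -  446, - 238, - 144,-904/13, - 50, - 7, 6/7,87/4,112.21,121.9,433,515,544,662.25, 784, 876,939,959]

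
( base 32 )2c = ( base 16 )4C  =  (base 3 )2211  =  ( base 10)76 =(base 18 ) 44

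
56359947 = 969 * 58163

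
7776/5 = 1555 + 1/5 = 1555.20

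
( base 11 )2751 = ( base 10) 3565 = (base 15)10ca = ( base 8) 6755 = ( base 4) 313231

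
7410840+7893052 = 15303892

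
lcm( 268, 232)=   15544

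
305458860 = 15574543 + 289884317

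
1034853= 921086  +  113767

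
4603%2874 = 1729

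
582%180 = 42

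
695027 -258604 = 436423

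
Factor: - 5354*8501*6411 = -291792523494=- 2^1*3^1*2137^1*2677^1*8501^1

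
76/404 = 19/101=0.19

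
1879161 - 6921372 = -5042211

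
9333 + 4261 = 13594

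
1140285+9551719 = 10692004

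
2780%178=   110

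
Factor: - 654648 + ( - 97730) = -2^1*11^2 *3109^1 =- 752378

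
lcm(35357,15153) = 106071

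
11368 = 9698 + 1670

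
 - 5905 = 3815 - 9720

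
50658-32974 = 17684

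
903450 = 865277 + 38173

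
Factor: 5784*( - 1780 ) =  - 2^5*3^1*5^1*89^1*241^1=   -  10295520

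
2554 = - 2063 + 4617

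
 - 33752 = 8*( - 4219 )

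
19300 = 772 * 25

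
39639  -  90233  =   - 50594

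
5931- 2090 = 3841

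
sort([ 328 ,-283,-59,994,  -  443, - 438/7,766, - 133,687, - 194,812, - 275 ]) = [-443, - 283, - 275,-194, - 133, - 438/7, - 59,328,687,766, 812, 994] 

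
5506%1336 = 162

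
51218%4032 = 2834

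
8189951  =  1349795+6840156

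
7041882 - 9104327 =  - 2062445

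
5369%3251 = 2118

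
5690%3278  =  2412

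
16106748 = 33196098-17089350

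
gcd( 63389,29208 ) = 1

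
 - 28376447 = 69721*( - 407) 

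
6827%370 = 167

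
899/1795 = 899/1795 = 0.50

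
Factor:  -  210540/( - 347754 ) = 290/479= 2^1*5^1*29^1*479^( - 1 ) 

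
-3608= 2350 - 5958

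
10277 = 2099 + 8178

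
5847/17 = 5847/17 = 343.94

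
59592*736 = 43859712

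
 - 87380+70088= - 17292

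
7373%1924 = 1601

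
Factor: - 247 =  - 13^1*19^1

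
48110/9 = 48110/9 = 5345.56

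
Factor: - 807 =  - 3^1*269^1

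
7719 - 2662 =5057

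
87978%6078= 2886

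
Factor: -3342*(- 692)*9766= 2^4*3^1*19^1*173^1*257^1*557^1=   22585476624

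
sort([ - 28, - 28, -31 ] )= [  -  31, - 28, - 28 ] 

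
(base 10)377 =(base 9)458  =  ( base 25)F2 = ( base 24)fh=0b101111001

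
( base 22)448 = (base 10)2032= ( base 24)3cg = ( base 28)2gg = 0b11111110000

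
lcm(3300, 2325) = 102300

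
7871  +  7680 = 15551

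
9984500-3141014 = 6843486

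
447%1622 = 447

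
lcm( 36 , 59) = 2124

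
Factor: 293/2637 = 1/9 = 3^( - 2 ) 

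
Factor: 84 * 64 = 5376 = 2^8  *3^1 * 7^1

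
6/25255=6/25255 = 0.00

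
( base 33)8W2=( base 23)IAI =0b10011000101010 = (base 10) 9770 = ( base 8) 23052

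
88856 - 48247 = 40609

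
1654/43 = 38 + 20/43 = 38.47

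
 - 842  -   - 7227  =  6385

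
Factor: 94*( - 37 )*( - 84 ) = 2^3*3^1*7^1*37^1*47^1 = 292152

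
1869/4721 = 1869/4721  =  0.40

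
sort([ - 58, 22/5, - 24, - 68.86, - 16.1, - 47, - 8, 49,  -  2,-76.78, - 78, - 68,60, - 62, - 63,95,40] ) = [ - 78, - 76.78,-68.86, - 68, - 63, - 62, - 58, - 47, - 24, - 16.1, - 8, - 2 , 22/5  ,  40, 49,60,95]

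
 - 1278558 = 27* ( - 47354)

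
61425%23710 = 14005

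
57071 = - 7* ( - 8153)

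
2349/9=261 = 261.00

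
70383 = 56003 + 14380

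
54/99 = 6/11 = 0.55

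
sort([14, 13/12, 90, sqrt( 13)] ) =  [13/12,sqrt( 13), 14, 90]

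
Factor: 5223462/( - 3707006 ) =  - 3^1*870577^1*1853503^(-1)  =  - 2611731/1853503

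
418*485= 202730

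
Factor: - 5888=  -  2^8 * 23^1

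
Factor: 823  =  823^1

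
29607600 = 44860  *660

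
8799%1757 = 14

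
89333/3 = 29777 + 2/3 =29777.67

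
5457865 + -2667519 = 2790346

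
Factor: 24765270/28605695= 2^1*3^1*825509^1*5721139^( - 1 ) = 4953054/5721139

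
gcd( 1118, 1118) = 1118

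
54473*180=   9805140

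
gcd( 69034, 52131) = 1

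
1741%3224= 1741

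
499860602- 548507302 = - 48646700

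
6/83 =6/83= 0.07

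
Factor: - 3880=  - 2^3*5^1*97^1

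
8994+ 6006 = 15000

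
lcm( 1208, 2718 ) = 10872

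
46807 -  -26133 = 72940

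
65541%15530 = 3421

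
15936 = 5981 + 9955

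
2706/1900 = 1 + 403/950 = 1.42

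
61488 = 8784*7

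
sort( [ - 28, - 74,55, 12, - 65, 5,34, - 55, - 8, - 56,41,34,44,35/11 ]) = [  -  74 , - 65, - 56, - 55, - 28, - 8, 35/11, 5, 12, 34,34,  41, 44,  55] 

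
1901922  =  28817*66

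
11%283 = 11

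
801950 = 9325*86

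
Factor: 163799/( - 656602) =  - 2^( - 1 )* 233^1*467^( - 1 )= - 233/934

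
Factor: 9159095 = 5^1*11^2*15139^1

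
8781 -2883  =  5898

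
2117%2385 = 2117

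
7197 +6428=13625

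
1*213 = 213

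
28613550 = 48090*595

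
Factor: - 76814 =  - 2^1 * 193^1*  199^1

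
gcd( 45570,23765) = 245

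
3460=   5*692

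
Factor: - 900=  - 2^2*3^2*5^2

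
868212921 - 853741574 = 14471347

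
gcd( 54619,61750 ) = 1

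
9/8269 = 9/8269=0.00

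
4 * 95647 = 382588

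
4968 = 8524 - 3556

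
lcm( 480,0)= 0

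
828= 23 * 36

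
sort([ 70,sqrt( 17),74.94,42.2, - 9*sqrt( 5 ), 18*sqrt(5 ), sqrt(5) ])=[ - 9*sqrt(5),sqrt( 5) , sqrt( 17 ) , 18*sqrt(5),42.2, 70 , 74.94 ]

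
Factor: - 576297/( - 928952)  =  2^( - 3 )*3^2*151^(- 1)*769^ ( - 1 ) * 64033^1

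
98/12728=49/6364 =0.01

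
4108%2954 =1154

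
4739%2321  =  97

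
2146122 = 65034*33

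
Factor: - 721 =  - 7^1*103^1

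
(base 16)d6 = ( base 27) 7P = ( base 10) 214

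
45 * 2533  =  113985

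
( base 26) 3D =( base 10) 91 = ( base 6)231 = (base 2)1011011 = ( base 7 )160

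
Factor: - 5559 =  - 3^1*17^1*109^1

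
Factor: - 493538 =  - 2^1*246769^1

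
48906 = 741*66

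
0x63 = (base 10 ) 99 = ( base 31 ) 36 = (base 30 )39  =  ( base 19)54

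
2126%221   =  137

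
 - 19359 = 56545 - 75904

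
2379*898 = 2136342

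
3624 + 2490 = 6114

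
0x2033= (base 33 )7IQ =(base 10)8243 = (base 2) 10000000110011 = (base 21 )ieb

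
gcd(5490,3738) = 6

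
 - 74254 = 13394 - 87648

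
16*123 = 1968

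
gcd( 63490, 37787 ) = 1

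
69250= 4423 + 64827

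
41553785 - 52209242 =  - 10655457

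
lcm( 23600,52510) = 2100400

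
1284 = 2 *642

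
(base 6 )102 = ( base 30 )18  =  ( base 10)38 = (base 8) 46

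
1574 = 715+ 859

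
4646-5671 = - 1025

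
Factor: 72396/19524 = 6033/1627 =3^1 * 1627^( - 1) * 2011^1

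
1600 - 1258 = 342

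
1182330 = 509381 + 672949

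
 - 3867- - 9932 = 6065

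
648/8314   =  324/4157 = 0.08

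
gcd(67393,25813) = 1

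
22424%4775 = 3324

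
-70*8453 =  - 591710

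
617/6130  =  617/6130 =0.10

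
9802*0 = 0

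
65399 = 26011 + 39388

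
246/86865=82/28955 = 0.00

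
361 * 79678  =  28763758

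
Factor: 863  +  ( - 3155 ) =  -2^2  *3^1*191^1 = -2292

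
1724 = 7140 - 5416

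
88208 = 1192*74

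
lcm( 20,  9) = 180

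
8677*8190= 71064630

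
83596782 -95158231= - 11561449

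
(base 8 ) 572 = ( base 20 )ii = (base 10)378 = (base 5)3003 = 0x17a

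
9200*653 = 6007600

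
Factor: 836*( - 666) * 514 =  - 286182864 = - 2^4*3^2*11^1*19^1*37^1*257^1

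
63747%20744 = 1515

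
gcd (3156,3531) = 3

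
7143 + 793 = 7936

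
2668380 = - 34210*( - 78)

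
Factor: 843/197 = 3^1*197^(-1 )*281^1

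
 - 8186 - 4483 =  -12669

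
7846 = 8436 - 590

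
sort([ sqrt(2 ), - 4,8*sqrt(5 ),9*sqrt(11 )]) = [-4, sqrt ( 2 ),  8*sqrt( 5 ) , 9* sqrt( 11 ) ]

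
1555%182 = 99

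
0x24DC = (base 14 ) 3620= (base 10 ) 9436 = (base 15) 2BE1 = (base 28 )c10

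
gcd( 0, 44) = 44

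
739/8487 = 739/8487 = 0.09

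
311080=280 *1111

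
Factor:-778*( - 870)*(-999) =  - 2^2*3^4*5^1*29^1*37^1*389^1=- 676183140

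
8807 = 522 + 8285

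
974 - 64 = 910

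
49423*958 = 47347234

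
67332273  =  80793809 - 13461536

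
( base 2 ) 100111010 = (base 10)314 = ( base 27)BH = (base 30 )AE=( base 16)13A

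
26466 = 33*802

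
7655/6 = 7655/6  =  1275.83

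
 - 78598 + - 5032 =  - 83630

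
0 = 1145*0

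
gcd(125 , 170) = 5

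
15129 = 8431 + 6698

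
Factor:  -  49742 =-2^1 *7^1*11^1*17^1*19^1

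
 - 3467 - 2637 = - 6104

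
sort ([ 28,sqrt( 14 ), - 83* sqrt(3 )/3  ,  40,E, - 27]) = [ - 83*sqrt(3 )/3, - 27, E,sqrt( 14), 28,  40]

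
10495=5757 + 4738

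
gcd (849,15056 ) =1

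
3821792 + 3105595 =6927387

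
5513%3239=2274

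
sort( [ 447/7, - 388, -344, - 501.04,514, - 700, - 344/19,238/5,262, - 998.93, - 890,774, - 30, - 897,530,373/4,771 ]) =[ - 998.93, - 897, - 890, - 700, - 501.04, - 388, - 344,- 30,- 344/19, 238/5,447/7, 373/4,262, 514,530,771,774]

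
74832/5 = 74832/5 = 14966.40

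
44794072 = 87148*514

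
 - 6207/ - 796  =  7 + 635/796 = 7.80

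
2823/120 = 23 + 21/40 =23.52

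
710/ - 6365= -142/1273 = -0.11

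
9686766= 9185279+501487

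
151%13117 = 151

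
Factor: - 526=-2^1 * 263^1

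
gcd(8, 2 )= 2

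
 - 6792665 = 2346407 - 9139072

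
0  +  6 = 6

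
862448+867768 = 1730216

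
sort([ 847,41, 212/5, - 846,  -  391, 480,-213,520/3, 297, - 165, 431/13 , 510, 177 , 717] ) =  [-846,- 391, - 213 , - 165, 431/13, 41,212/5,520/3, 177, 297 , 480, 510,717, 847 ]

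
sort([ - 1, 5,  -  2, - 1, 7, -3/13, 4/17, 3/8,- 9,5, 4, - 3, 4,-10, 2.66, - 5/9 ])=[ - 10, - 9, - 3, - 2, - 1, - 1, - 5/9, - 3/13,4/17,3/8,2.66, 4, 4, 5 , 5, 7]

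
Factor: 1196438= 2^1*598219^1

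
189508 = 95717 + 93791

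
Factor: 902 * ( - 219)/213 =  - 2^1*11^1*41^1  *  71^ ( - 1 ) * 73^1 = - 65846/71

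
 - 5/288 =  - 5/288  =  -  0.02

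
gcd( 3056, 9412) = 4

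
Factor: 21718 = 2^1*10859^1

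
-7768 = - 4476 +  - 3292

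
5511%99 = 66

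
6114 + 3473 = 9587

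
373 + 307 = 680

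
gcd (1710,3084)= 6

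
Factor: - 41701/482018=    -2^(-1 )*11^1*223^1*14177^(-1) = - 2453/28354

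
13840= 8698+5142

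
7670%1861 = 226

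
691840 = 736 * 940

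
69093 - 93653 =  - 24560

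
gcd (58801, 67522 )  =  1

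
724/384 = 181/96=   1.89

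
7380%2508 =2364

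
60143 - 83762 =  - 23619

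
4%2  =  0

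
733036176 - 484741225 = 248294951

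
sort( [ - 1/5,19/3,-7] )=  [ - 7 , - 1/5, 19/3]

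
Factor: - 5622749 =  - 11^2 * 31^1*1499^1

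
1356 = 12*113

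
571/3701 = 571/3701 = 0.15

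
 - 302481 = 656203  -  958684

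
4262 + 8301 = 12563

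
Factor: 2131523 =61^1*83^1*421^1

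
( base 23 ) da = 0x135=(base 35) 8T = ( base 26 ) bn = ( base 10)309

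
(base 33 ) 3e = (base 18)65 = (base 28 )41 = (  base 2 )1110001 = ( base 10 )113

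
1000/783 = 1000/783 = 1.28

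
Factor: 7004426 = 2^1*11^1*13^1*19^1*1289^1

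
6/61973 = 6/61973 = 0.00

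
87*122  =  10614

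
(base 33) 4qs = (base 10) 5242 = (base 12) 304a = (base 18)g34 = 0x147A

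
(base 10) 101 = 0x65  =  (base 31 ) 38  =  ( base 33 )32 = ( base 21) 4h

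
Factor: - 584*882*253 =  - 130317264 = - 2^4*3^2 * 7^2*11^1*23^1 * 73^1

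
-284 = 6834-7118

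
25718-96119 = - 70401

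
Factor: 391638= 2^1*3^1*13^1*5021^1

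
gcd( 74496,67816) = 8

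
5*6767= 33835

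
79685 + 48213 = 127898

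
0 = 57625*0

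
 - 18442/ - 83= 18442/83 =222.19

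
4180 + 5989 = 10169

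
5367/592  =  9 + 39/592=   9.07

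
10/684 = 5/342 = 0.01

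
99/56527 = 99/56527 = 0.00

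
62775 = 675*93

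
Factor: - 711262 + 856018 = 144756 = 2^2 *3^2*4021^1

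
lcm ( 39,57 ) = 741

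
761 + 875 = 1636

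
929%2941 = 929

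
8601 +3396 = 11997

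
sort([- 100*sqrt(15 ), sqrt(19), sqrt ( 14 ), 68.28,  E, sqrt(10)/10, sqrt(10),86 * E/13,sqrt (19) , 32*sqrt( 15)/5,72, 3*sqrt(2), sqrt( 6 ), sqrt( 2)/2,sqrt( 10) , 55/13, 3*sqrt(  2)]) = [ - 100*sqrt(15 ),sqrt(10)/10 , sqrt(2)/2,sqrt( 6), E,sqrt(10 ),sqrt ( 10),  sqrt(14),55/13,3*sqrt(2),  3 * sqrt(2), sqrt(19), sqrt( 19),86*E/13,  32*sqrt(15)/5, 68.28, 72 ] 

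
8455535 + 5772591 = 14228126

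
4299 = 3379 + 920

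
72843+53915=126758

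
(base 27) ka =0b1000100110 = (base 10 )550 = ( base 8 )1046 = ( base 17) 1f6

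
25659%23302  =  2357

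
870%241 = 147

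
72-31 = 41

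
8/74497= 8/74497 = 0.00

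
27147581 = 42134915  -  14987334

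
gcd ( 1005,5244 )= 3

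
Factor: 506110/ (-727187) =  - 2^1 * 5^1 * 11^1*19^( - 1) * 43^1*107^1*38273^(-1)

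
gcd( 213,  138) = 3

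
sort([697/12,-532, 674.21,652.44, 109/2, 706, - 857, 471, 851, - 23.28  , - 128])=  [ -857, - 532, - 128,-23.28, 109/2, 697/12, 471, 652.44, 674.21,706,  851 ]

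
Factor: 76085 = 5^1 * 15217^1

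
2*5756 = 11512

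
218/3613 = 218/3613 = 0.06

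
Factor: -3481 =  - 59^2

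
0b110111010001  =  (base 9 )4760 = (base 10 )3537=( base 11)2726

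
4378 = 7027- 2649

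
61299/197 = 311 + 32/197 = 311.16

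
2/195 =2/195 = 0.01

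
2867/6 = 2867/6  =  477.83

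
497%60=17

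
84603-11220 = 73383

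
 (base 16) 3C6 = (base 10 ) 966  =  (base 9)1283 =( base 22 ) 1LK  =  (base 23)1j0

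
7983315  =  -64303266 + 72286581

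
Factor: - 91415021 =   -  5101^1*17921^1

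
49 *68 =3332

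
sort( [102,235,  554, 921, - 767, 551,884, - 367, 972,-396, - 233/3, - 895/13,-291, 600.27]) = [ - 767, - 396, - 367,-291, - 233/3, - 895/13, 102,235,551, 554,600.27 , 884,  921,972 ] 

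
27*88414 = 2387178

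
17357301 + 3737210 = 21094511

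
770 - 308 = 462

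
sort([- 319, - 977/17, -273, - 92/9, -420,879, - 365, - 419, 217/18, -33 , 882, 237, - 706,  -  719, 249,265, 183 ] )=[ - 719, - 706, - 420, - 419 , - 365,-319, - 273, - 977/17 , - 33, - 92/9,217/18,183, 237,  249, 265, 879, 882]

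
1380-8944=-7564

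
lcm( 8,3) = 24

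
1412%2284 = 1412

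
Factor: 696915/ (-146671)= - 765/161 = - 3^2 * 5^1*7^(-1)  *  17^1*23^(  -  1)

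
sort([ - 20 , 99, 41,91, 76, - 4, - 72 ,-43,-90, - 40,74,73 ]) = [-90, - 72, - 43,-40,-20, - 4, 41, 73,74, 76,91, 99]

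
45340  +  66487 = 111827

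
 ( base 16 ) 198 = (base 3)120010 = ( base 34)C0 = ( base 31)d5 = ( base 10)408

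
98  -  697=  - 599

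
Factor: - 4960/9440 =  - 31^1 *59^(  -  1) = -  31/59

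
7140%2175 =615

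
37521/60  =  12507/20= 625.35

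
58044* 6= 348264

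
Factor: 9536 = 2^6*149^1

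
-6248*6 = -37488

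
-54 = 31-85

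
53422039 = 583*91633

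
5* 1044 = 5220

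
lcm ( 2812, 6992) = 258704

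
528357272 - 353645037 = 174712235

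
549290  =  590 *931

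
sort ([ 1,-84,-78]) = [  -  84  , - 78,  1 ] 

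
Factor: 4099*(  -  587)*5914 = -14229752282   =  -2^1*587^1*2957^1 *4099^1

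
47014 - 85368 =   -  38354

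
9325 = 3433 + 5892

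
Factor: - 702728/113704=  - 377/61 = - 13^1 * 29^1 * 61^ (  -  1)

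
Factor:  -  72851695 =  - 5^1 * 7^1*23^1*90499^1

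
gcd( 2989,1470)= 49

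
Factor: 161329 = 7^1*19^1*1213^1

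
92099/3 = 30699+2/3 = 30699.67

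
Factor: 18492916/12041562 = 2^1*3^( - 1)* 317^( - 1 )*487^(-1)*355633^1 =711266/463137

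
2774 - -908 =3682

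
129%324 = 129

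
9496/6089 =1 + 3407/6089=1.56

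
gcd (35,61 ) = 1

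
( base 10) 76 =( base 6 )204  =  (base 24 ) 34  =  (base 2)1001100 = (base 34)28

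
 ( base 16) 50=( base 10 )80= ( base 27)2Q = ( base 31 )2i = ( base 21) 3H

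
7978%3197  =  1584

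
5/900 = 1/180 = 0.01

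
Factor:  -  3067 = - 3067^1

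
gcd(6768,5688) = 72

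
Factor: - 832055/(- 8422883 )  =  5^1*43^( - 1 ) * 23773^1*27983^( - 1) = 118865/1203269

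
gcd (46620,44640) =180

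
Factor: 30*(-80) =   -  2^5 * 3^1*5^2 = - 2400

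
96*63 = 6048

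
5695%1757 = 424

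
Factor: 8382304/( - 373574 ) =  - 4191152/186787 = - 2^4*7^1*23^1*151^(  -  1)*1237^( - 1)*1627^1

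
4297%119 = 13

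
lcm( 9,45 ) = 45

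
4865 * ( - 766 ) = - 3726590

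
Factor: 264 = 2^3*3^1*11^1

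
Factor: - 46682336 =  - 2^5*1187^1 * 1229^1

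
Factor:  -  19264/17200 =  - 28/25 =- 2^2*5^( - 2)*7^1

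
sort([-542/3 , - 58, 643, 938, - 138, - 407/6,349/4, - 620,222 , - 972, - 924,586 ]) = [ - 972, - 924,-620, - 542/3, - 138 , - 407/6, - 58,349/4,222 , 586, 643, 938] 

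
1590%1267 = 323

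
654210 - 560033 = 94177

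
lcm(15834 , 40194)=522522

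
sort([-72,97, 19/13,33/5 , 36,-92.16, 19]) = [-92.16,  -  72, 19/13, 33/5,  19, 36 , 97]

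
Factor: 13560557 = 907^1*14951^1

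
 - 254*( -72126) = 18320004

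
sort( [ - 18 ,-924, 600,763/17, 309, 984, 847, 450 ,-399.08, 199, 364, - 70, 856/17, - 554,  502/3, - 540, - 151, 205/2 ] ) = [ - 924, - 554, - 540, - 399.08, - 151,-70, - 18, 763/17, 856/17, 205/2, 502/3,199 , 309,364, 450,  600, 847, 984]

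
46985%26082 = 20903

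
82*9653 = 791546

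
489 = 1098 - 609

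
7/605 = 7/605 = 0.01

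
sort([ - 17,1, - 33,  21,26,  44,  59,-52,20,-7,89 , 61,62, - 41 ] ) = [ - 52, - 41,  -  33, - 17, - 7,  1,20,  21,26,  44, 59,61, 62,89 ] 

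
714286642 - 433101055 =281185587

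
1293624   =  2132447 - 838823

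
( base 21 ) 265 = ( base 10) 1013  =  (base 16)3f5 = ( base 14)525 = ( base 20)2ad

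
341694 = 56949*6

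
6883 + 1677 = 8560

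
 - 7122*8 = - 56976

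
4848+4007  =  8855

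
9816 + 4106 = 13922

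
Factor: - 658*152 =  - 2^4*7^1*19^1 * 47^1 = -100016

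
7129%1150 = 229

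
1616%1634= 1616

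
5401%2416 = 569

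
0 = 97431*0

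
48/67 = 48/67 =0.72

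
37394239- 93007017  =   - 55612778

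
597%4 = 1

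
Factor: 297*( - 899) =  - 3^3 * 11^1*29^1*31^1 = - 267003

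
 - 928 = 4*( - 232) 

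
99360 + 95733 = 195093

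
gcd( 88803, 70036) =1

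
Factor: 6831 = 3^3*11^1*23^1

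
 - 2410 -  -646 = - 1764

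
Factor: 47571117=3^1*11^1*17^1* 19^1* 4463^1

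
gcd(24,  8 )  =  8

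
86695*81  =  7022295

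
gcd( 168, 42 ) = 42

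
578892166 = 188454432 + 390437734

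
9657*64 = 618048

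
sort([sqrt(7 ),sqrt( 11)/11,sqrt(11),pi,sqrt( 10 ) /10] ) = [sqrt(11)/11,sqrt(10)/10,sqrt(7),pi,sqrt( 11) ] 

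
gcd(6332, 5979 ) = 1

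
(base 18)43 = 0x4B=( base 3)2210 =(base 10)75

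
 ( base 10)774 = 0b1100000110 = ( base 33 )nf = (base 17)2B9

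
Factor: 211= 211^1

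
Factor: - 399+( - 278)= -677 = - 677^1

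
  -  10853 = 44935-55788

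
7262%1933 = 1463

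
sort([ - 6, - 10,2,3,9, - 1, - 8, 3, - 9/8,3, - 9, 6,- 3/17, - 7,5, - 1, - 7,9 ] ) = [ - 10, -9, - 8, - 7,-7, - 6, - 9/8, - 1, - 1, - 3/17,2,3, 3,  3, 5, 6,9, 9]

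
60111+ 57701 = 117812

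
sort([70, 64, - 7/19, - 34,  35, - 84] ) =[ - 84,-34, - 7/19 , 35, 64,70 ] 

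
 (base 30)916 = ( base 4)1333020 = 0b1111111001000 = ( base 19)13a4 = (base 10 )8136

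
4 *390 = 1560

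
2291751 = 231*9921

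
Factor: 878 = 2^1*439^1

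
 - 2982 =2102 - 5084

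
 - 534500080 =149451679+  - 683951759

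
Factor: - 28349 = -28349^1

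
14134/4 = 7067/2 = 3533.50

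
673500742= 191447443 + 482053299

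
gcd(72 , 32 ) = 8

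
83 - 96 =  - 13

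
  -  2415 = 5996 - 8411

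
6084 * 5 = 30420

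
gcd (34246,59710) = 2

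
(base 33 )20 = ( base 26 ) 2e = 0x42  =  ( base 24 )2i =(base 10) 66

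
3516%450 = 366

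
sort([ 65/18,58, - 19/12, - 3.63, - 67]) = [ - 67, - 3.63, - 19/12,65/18, 58] 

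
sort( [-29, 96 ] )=[ - 29, 96 ] 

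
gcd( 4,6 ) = 2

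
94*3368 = 316592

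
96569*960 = 92706240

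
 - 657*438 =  - 287766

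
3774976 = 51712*73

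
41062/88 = 466 + 27/44 = 466.61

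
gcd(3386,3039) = 1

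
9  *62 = 558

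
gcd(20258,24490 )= 2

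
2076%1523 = 553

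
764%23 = 5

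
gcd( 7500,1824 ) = 12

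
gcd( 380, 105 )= 5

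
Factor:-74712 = -2^3*3^1*11^1*283^1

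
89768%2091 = 1946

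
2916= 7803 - 4887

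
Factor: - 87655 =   -  5^1*47^1*373^1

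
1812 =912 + 900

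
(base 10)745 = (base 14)3B3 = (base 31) o1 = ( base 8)1351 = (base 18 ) 257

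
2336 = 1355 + 981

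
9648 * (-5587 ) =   -  53903376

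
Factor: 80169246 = 2^1*3^2*17^1*19^1 * 13789^1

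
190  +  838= 1028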